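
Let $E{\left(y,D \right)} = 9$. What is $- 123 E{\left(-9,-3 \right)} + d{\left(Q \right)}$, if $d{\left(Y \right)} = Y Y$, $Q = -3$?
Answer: $-1098$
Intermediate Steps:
$d{\left(Y \right)} = Y^{2}$
$- 123 E{\left(-9,-3 \right)} + d{\left(Q \right)} = \left(-123\right) 9 + \left(-3\right)^{2} = -1107 + 9 = -1098$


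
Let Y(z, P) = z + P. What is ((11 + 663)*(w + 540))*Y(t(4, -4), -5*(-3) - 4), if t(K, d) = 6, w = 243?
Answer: 8971614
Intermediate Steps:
Y(z, P) = P + z
((11 + 663)*(w + 540))*Y(t(4, -4), -5*(-3) - 4) = ((11 + 663)*(243 + 540))*((-5*(-3) - 4) + 6) = (674*783)*((15 - 4) + 6) = 527742*(11 + 6) = 527742*17 = 8971614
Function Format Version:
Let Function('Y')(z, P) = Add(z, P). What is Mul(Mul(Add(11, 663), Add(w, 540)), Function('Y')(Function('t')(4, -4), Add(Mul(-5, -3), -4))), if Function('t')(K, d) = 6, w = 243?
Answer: 8971614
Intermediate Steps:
Function('Y')(z, P) = Add(P, z)
Mul(Mul(Add(11, 663), Add(w, 540)), Function('Y')(Function('t')(4, -4), Add(Mul(-5, -3), -4))) = Mul(Mul(Add(11, 663), Add(243, 540)), Add(Add(Mul(-5, -3), -4), 6)) = Mul(Mul(674, 783), Add(Add(15, -4), 6)) = Mul(527742, Add(11, 6)) = Mul(527742, 17) = 8971614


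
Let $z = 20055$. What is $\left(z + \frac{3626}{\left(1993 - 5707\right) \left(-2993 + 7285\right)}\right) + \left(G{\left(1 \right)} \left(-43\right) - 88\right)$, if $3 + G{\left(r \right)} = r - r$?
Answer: $\frac{4328919503}{215412} \approx 20096.0$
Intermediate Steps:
$G{\left(r \right)} = -3$ ($G{\left(r \right)} = -3 + \left(r - r\right) = -3 + 0 = -3$)
$\left(z + \frac{3626}{\left(1993 - 5707\right) \left(-2993 + 7285\right)}\right) + \left(G{\left(1 \right)} \left(-43\right) - 88\right) = \left(20055 + \frac{3626}{\left(1993 - 5707\right) \left(-2993 + 7285\right)}\right) - -41 = \left(20055 + \frac{3626}{\left(-3714\right) 4292}\right) + \left(129 - 88\right) = \left(20055 + \frac{3626}{-15940488}\right) + 41 = \left(20055 + 3626 \left(- \frac{1}{15940488}\right)\right) + 41 = \left(20055 - \frac{49}{215412}\right) + 41 = \frac{4320087611}{215412} + 41 = \frac{4328919503}{215412}$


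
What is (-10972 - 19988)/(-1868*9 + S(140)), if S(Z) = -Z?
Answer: 3870/2119 ≈ 1.8263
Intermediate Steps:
(-10972 - 19988)/(-1868*9 + S(140)) = (-10972 - 19988)/(-1868*9 - 1*140) = -30960/(-16812 - 140) = -30960/(-16952) = -30960*(-1/16952) = 3870/2119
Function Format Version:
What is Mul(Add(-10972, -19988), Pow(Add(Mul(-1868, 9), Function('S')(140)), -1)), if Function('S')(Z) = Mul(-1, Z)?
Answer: Rational(3870, 2119) ≈ 1.8263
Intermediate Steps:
Mul(Add(-10972, -19988), Pow(Add(Mul(-1868, 9), Function('S')(140)), -1)) = Mul(Add(-10972, -19988), Pow(Add(Mul(-1868, 9), Mul(-1, 140)), -1)) = Mul(-30960, Pow(Add(-16812, -140), -1)) = Mul(-30960, Pow(-16952, -1)) = Mul(-30960, Rational(-1, 16952)) = Rational(3870, 2119)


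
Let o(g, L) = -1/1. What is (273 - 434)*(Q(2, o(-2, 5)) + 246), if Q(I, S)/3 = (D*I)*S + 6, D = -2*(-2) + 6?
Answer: -32844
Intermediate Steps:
o(g, L) = -1 (o(g, L) = -1*1 = -1)
D = 10 (D = 4 + 6 = 10)
Q(I, S) = 18 + 30*I*S (Q(I, S) = 3*((10*I)*S + 6) = 3*(10*I*S + 6) = 3*(6 + 10*I*S) = 18 + 30*I*S)
(273 - 434)*(Q(2, o(-2, 5)) + 246) = (273 - 434)*((18 + 30*2*(-1)) + 246) = -161*((18 - 60) + 246) = -161*(-42 + 246) = -161*204 = -32844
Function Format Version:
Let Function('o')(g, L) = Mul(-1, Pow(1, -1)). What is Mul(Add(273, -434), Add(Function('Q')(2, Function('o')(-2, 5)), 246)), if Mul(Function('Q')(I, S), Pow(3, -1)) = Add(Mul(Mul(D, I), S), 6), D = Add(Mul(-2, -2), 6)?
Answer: -32844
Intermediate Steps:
Function('o')(g, L) = -1 (Function('o')(g, L) = Mul(-1, 1) = -1)
D = 10 (D = Add(4, 6) = 10)
Function('Q')(I, S) = Add(18, Mul(30, I, S)) (Function('Q')(I, S) = Mul(3, Add(Mul(Mul(10, I), S), 6)) = Mul(3, Add(Mul(10, I, S), 6)) = Mul(3, Add(6, Mul(10, I, S))) = Add(18, Mul(30, I, S)))
Mul(Add(273, -434), Add(Function('Q')(2, Function('o')(-2, 5)), 246)) = Mul(Add(273, -434), Add(Add(18, Mul(30, 2, -1)), 246)) = Mul(-161, Add(Add(18, -60), 246)) = Mul(-161, Add(-42, 246)) = Mul(-161, 204) = -32844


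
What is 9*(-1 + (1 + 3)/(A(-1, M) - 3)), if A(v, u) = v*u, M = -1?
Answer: -27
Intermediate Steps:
A(v, u) = u*v
9*(-1 + (1 + 3)/(A(-1, M) - 3)) = 9*(-1 + (1 + 3)/(-1*(-1) - 3)) = 9*(-1 + 4/(1 - 3)) = 9*(-1 + 4/(-2)) = 9*(-1 + 4*(-½)) = 9*(-1 - 2) = 9*(-3) = -27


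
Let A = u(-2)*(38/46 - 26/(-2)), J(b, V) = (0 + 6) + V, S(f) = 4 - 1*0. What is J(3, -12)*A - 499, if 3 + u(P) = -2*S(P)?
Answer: 9511/23 ≈ 413.52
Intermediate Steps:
S(f) = 4 (S(f) = 4 + 0 = 4)
u(P) = -11 (u(P) = -3 - 2*4 = -3 - 8 = -11)
J(b, V) = 6 + V
A = -3498/23 (A = -11*(38/46 - 26/(-2)) = -11*(38*(1/46) - 26*(-1/2)) = -11*(19/23 + 13) = -11*318/23 = -3498/23 ≈ -152.09)
J(3, -12)*A - 499 = (6 - 12)*(-3498/23) - 499 = -6*(-3498/23) - 499 = 20988/23 - 499 = 9511/23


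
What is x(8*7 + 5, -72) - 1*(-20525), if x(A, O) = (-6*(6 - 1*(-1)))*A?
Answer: 17963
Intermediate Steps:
x(A, O) = -42*A (x(A, O) = (-6*(6 + 1))*A = (-6*7)*A = -42*A)
x(8*7 + 5, -72) - 1*(-20525) = -42*(8*7 + 5) - 1*(-20525) = -42*(56 + 5) + 20525 = -42*61 + 20525 = -2562 + 20525 = 17963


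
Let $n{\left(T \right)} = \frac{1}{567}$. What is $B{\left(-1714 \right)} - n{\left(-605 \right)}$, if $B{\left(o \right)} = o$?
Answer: $- \frac{971839}{567} \approx -1714.0$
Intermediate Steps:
$n{\left(T \right)} = \frac{1}{567}$
$B{\left(-1714 \right)} - n{\left(-605 \right)} = -1714 - \frac{1}{567} = - \frac{971839}{567}$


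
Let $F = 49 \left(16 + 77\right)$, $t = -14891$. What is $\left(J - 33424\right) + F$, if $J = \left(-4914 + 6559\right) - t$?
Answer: $-12331$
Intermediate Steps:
$F = 4557$ ($F = 49 \cdot 93 = 4557$)
$J = 16536$ ($J = \left(-4914 + 6559\right) - -14891 = 1645 + 14891 = 16536$)
$\left(J - 33424\right) + F = \left(16536 - 33424\right) + 4557 = -16888 + 4557 = -12331$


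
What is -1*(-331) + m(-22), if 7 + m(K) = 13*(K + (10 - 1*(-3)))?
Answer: 207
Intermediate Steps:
m(K) = 162 + 13*K (m(K) = -7 + 13*(K + (10 - 1*(-3))) = -7 + 13*(K + (10 + 3)) = -7 + 13*(K + 13) = -7 + 13*(13 + K) = -7 + (169 + 13*K) = 162 + 13*K)
-1*(-331) + m(-22) = -1*(-331) + (162 + 13*(-22)) = 331 + (162 - 286) = 331 - 124 = 207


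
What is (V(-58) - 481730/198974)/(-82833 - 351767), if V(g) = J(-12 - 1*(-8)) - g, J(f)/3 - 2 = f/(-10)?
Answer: -31228437/216185251000 ≈ -0.00014445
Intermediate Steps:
J(f) = 6 - 3*f/10 (J(f) = 6 + 3*(f/(-10)) = 6 + 3*(f*(-⅒)) = 6 + 3*(-f/10) = 6 - 3*f/10)
V(g) = 36/5 - g (V(g) = (6 - 3*(-12 - 1*(-8))/10) - g = (6 - 3*(-12 + 8)/10) - g = (6 - 3/10*(-4)) - g = (6 + 6/5) - g = 36/5 - g)
(V(-58) - 481730/198974)/(-82833 - 351767) = ((36/5 - 1*(-58)) - 481730/198974)/(-82833 - 351767) = ((36/5 + 58) - 481730*1/198974)/(-434600) = (326/5 - 240865/99487)*(-1/434600) = (31228437/497435)*(-1/434600) = -31228437/216185251000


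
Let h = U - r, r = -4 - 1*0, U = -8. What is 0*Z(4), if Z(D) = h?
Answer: 0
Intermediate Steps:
r = -4 (r = -4 + 0 = -4)
h = -4 (h = -8 - 1*(-4) = -8 + 4 = -4)
Z(D) = -4
0*Z(4) = 0*(-4) = 0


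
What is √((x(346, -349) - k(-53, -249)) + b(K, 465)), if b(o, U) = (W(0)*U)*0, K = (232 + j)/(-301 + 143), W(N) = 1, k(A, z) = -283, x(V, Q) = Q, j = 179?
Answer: I*√66 ≈ 8.124*I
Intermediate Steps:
K = -411/158 (K = (232 + 179)/(-301 + 143) = 411/(-158) = 411*(-1/158) = -411/158 ≈ -2.6013)
b(o, U) = 0 (b(o, U) = (1*U)*0 = U*0 = 0)
√((x(346, -349) - k(-53, -249)) + b(K, 465)) = √((-349 - 1*(-283)) + 0) = √((-349 + 283) + 0) = √(-66 + 0) = √(-66) = I*√66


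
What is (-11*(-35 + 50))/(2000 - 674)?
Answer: -55/442 ≈ -0.12443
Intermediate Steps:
(-11*(-35 + 50))/(2000 - 674) = -11*15/1326 = -165*1/1326 = -55/442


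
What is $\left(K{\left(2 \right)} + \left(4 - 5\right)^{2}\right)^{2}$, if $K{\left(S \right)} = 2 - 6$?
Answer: $9$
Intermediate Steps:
$K{\left(S \right)} = -4$
$\left(K{\left(2 \right)} + \left(4 - 5\right)^{2}\right)^{2} = \left(-4 + \left(4 - 5\right)^{2}\right)^{2} = \left(-4 + \left(-1\right)^{2}\right)^{2} = \left(-4 + 1\right)^{2} = \left(-3\right)^{2} = 9$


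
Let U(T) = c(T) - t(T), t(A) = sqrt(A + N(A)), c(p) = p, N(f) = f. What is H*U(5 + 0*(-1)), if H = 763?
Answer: 3815 - 763*sqrt(10) ≈ 1402.2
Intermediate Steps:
t(A) = sqrt(2)*sqrt(A) (t(A) = sqrt(A + A) = sqrt(2*A) = sqrt(2)*sqrt(A))
U(T) = T - sqrt(2)*sqrt(T)
H*U(5 + 0*(-1)) = 763*((5 + 0*(-1)) - sqrt(2)*sqrt(5 + 0*(-1))) = 763*((5 + 0) - sqrt(2)*sqrt(5 + 0)) = 763*(5 - sqrt(2)*sqrt(5)) = 763*(5 - sqrt(10)) = 3815 - 763*sqrt(10)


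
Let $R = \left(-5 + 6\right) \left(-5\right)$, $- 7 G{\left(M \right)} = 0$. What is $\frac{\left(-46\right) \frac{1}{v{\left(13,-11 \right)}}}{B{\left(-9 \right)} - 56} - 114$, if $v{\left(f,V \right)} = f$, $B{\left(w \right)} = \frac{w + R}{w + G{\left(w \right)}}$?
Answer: $- \frac{362883}{3185} \approx -113.94$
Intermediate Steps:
$G{\left(M \right)} = 0$ ($G{\left(M \right)} = \left(- \frac{1}{7}\right) 0 = 0$)
$R = -5$ ($R = 1 \left(-5\right) = -5$)
$B{\left(w \right)} = \frac{-5 + w}{w}$ ($B{\left(w \right)} = \frac{w - 5}{w + 0} = \frac{-5 + w}{w}$)
$\frac{\left(-46\right) \frac{1}{v{\left(13,-11 \right)}}}{B{\left(-9 \right)} - 56} - 114 = \frac{\left(-46\right) \frac{1}{13}}{\frac{-5 - 9}{-9} - 56} - 114 = \frac{\left(-46\right) \frac{1}{13}}{\left(- \frac{1}{9}\right) \left(-14\right) - 56} - 114 = - \frac{46}{13 \left(\frac{14}{9} - 56\right)} - 114 = - \frac{46}{13 \left(- \frac{490}{9}\right)} - 114 = \left(- \frac{46}{13}\right) \left(- \frac{9}{490}\right) - 114 = \frac{207}{3185} - 114 = - \frac{362883}{3185}$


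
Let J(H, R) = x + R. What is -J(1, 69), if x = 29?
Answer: -98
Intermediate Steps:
J(H, R) = 29 + R
-J(1, 69) = -(29 + 69) = -1*98 = -98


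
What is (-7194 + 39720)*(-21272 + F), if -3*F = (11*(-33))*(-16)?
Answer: -754863408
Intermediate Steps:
F = -1936 (F = -11*(-33)*(-16)/3 = -(-121)*(-16) = -⅓*5808 = -1936)
(-7194 + 39720)*(-21272 + F) = (-7194 + 39720)*(-21272 - 1936) = 32526*(-23208) = -754863408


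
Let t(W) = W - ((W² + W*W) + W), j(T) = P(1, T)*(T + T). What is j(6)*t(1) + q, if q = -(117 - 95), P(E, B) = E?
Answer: -46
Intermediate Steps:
j(T) = 2*T (j(T) = 1*(T + T) = 1*(2*T) = 2*T)
t(W) = -2*W² (t(W) = W - ((W² + W²) + W) = W - (2*W² + W) = W - (W + 2*W²) = W + (-W - 2*W²) = -2*W²)
q = -22 (q = -1*22 = -22)
j(6)*t(1) + q = (2*6)*(-2*1²) - 22 = 12*(-2*1) - 22 = 12*(-2) - 22 = -24 - 22 = -46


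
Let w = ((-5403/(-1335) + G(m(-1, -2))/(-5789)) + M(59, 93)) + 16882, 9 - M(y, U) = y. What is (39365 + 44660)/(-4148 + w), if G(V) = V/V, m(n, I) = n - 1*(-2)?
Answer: 216457222625/32685741364 ≈ 6.6224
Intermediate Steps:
M(y, U) = 9 - y
m(n, I) = 2 + n (m(n, I) = n + 2 = 2 + n)
G(V) = 1
w = 43371424904/2576105 (w = ((-5403/(-1335) + 1/(-5789)) + (9 - 1*59)) + 16882 = ((-5403*(-1/1335) + 1*(-1/5789)) + (9 - 59)) + 16882 = ((1801/445 - 1/5789) - 50) + 16882 = (10425544/2576105 - 50) + 16882 = -118379706/2576105 + 16882 = 43371424904/2576105 ≈ 16836.)
(39365 + 44660)/(-4148 + w) = (39365 + 44660)/(-4148 + 43371424904/2576105) = 84025/(32685741364/2576105) = 84025*(2576105/32685741364) = 216457222625/32685741364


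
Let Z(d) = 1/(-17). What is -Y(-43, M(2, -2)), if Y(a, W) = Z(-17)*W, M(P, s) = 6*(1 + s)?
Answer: -6/17 ≈ -0.35294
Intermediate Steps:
Z(d) = -1/17
M(P, s) = 6 + 6*s
Y(a, W) = -W/17
-Y(-43, M(2, -2)) = -(-1)*(6 + 6*(-2))/17 = -(-1)*(6 - 12)/17 = -(-1)*(-6)/17 = -1*6/17 = -6/17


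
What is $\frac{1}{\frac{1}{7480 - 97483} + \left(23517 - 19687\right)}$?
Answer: $\frac{90003}{344711489} \approx 0.0002611$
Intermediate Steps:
$\frac{1}{\frac{1}{7480 - 97483} + \left(23517 - 19687\right)} = \frac{1}{\frac{1}{-90003} + \left(23517 - 19687\right)} = \frac{1}{- \frac{1}{90003} + 3830} = \frac{1}{\frac{344711489}{90003}} = \frac{90003}{344711489}$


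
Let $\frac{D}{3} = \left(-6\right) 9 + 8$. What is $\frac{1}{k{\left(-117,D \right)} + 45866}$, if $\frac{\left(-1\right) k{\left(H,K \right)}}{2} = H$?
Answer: $\frac{1}{46100} \approx 2.1692 \cdot 10^{-5}$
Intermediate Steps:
$D = -138$ ($D = 3 \left(\left(-6\right) 9 + 8\right) = 3 \left(-54 + 8\right) = 3 \left(-46\right) = -138$)
$k{\left(H,K \right)} = - 2 H$
$\frac{1}{k{\left(-117,D \right)} + 45866} = \frac{1}{\left(-2\right) \left(-117\right) + 45866} = \frac{1}{234 + 45866} = \frac{1}{46100}$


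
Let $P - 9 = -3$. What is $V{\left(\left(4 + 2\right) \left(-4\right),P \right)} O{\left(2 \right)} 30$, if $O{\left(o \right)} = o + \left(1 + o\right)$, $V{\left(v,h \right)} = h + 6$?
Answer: $1800$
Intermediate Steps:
$P = 6$ ($P = 9 - 3 = 6$)
$V{\left(v,h \right)} = 6 + h$
$O{\left(o \right)} = 1 + 2 o$
$V{\left(\left(4 + 2\right) \left(-4\right),P \right)} O{\left(2 \right)} 30 = \left(6 + 6\right) \left(1 + 2 \cdot 2\right) 30 = 12 \left(1 + 4\right) 30 = 12 \cdot 5 \cdot 30 = 60 \cdot 30 = 1800$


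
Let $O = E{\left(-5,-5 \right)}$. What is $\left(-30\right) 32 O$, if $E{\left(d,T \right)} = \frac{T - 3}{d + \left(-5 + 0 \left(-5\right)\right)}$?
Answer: $-768$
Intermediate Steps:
$E{\left(d,T \right)} = \frac{-3 + T}{-5 + d}$ ($E{\left(d,T \right)} = \frac{-3 + T}{d + \left(-5 + 0\right)} = \frac{-3 + T}{d - 5} = \frac{-3 + T}{-5 + d}$)
$O = \frac{4}{5}$ ($O = \frac{-3 - 5}{-5 - 5} = \frac{1}{-10} \left(-8\right) = \left(- \frac{1}{10}\right) \left(-8\right) = \frac{4}{5} \approx 0.8$)
$\left(-30\right) 32 O = \left(-30\right) 32 \cdot \frac{4}{5} = \left(-960\right) \frac{4}{5} = -768$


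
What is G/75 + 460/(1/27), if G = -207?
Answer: 310431/25 ≈ 12417.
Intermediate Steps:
G/75 + 460/(1/27) = -207/75 + 460/(1/27) = -207*1/75 + 460/(1/27) = -69/25 + 460*27 = -69/25 + 12420 = 310431/25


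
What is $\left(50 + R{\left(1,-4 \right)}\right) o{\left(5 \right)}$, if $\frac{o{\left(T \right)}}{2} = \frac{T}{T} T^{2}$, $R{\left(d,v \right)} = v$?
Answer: $2300$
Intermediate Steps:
$o{\left(T \right)} = 2 T^{2}$ ($o{\left(T \right)} = 2 \frac{T}{T} T^{2} = 2 \cdot 1 T^{2} = 2 T^{2}$)
$\left(50 + R{\left(1,-4 \right)}\right) o{\left(5 \right)} = \left(50 - 4\right) 2 \cdot 5^{2} = 46 \cdot 2 \cdot 25 = 46 \cdot 50 = 2300$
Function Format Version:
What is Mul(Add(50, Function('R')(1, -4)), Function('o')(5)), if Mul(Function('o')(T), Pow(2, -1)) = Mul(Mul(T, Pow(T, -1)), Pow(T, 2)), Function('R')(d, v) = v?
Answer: 2300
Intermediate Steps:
Function('o')(T) = Mul(2, Pow(T, 2)) (Function('o')(T) = Mul(2, Mul(Mul(T, Pow(T, -1)), Pow(T, 2))) = Mul(2, Mul(1, Pow(T, 2))) = Mul(2, Pow(T, 2)))
Mul(Add(50, Function('R')(1, -4)), Function('o')(5)) = Mul(Add(50, -4), Mul(2, Pow(5, 2))) = Mul(46, Mul(2, 25)) = Mul(46, 50) = 2300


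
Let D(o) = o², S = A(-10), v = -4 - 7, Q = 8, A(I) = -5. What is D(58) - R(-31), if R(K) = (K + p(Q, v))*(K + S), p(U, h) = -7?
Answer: 1996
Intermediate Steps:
v = -11
S = -5
R(K) = (-7 + K)*(-5 + K) (R(K) = (K - 7)*(K - 5) = (-7 + K)*(-5 + K))
D(58) - R(-31) = 58² - (35 + (-31)² - 12*(-31)) = 3364 - (35 + 961 + 372) = 3364 - 1*1368 = 3364 - 1368 = 1996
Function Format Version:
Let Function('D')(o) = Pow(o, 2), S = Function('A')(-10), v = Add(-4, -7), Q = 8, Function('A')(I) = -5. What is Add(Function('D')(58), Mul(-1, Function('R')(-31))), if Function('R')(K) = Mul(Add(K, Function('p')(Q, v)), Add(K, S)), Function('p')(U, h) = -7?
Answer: 1996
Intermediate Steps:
v = -11
S = -5
Function('R')(K) = Mul(Add(-7, K), Add(-5, K)) (Function('R')(K) = Mul(Add(K, -7), Add(K, -5)) = Mul(Add(-7, K), Add(-5, K)))
Add(Function('D')(58), Mul(-1, Function('R')(-31))) = Add(Pow(58, 2), Mul(-1, Add(35, Pow(-31, 2), Mul(-12, -31)))) = Add(3364, Mul(-1, Add(35, 961, 372))) = Add(3364, Mul(-1, 1368)) = Add(3364, -1368) = 1996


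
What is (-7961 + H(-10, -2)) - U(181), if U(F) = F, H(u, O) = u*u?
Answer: -8042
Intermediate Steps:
H(u, O) = u**2
(-7961 + H(-10, -2)) - U(181) = (-7961 + (-10)**2) - 1*181 = (-7961 + 100) - 181 = -7861 - 181 = -8042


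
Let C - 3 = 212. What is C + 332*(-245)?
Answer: -81125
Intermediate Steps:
C = 215 (C = 3 + 212 = 215)
C + 332*(-245) = 215 + 332*(-245) = 215 - 81340 = -81125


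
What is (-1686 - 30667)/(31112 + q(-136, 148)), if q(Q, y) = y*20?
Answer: -32353/34072 ≈ -0.94955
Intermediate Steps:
q(Q, y) = 20*y
(-1686 - 30667)/(31112 + q(-136, 148)) = (-1686 - 30667)/(31112 + 20*148) = -32353/(31112 + 2960) = -32353/34072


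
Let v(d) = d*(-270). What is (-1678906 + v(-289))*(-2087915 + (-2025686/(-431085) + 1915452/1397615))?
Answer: 402763128741930561733588/120498172455 ≈ 3.3425e+12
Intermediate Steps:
v(d) = -270*d
(-1678906 + v(-289))*(-2087915 + (-2025686/(-431085) + 1915452/1397615)) = (-1678906 - 270*(-289))*(-2087915 + (-2025686/(-431085) + 1915452/1397615)) = (-1678906 + 78030)*(-2087915 + (-2025686*(-1/431085) + 1915452*(1/1397615))) = -1600876*(-2087915 + (2025686/431085 + 1915452/1397615)) = -1600876*(-2087915 + 731370352862/120498172455) = -1600876*(-251589210371028463/120498172455) = 402763128741930561733588/120498172455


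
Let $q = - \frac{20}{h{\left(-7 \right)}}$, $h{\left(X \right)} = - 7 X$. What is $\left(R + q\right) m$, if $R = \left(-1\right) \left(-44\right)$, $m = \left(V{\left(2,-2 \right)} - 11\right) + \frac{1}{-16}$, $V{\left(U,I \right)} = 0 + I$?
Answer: $- \frac{55803}{98} \approx -569.42$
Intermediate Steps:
$V{\left(U,I \right)} = I$
$m = - \frac{209}{16}$ ($m = \left(-2 - 11\right) + \frac{1}{-16} = -13 - \frac{1}{16} = - \frac{209}{16} \approx -13.063$)
$R = 44$
$q = - \frac{20}{49}$ ($q = - \frac{20}{\left(-7\right) \left(-7\right)} = - \frac{20}{49} \approx -0.40816$)
$\left(R + q\right) m = \left(44 - \frac{20}{49}\right) \left(- \frac{209}{16}\right) = \frac{2136}{49} \left(- \frac{209}{16}\right) = - \frac{55803}{98}$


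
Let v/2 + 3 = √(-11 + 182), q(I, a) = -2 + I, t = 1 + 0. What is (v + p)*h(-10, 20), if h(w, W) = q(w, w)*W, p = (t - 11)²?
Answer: -22560 - 1440*√19 ≈ -28837.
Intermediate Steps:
t = 1
p = 100 (p = (1 - 11)² = (-10)² = 100)
v = -6 + 6*√19 (v = -6 + 2*√(-11 + 182) = -6 + 2*√171 = -6 + 2*(3*√19) = -6 + 6*√19 ≈ 20.153)
h(w, W) = W*(-2 + w) (h(w, W) = (-2 + w)*W = W*(-2 + w))
(v + p)*h(-10, 20) = ((-6 + 6*√19) + 100)*(20*(-2 - 10)) = (94 + 6*√19)*(20*(-12)) = (94 + 6*√19)*(-240) = -22560 - 1440*√19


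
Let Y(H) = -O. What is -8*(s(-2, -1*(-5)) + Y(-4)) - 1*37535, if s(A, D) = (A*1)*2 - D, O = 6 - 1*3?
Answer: -37439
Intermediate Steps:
O = 3 (O = 6 - 3 = 3)
s(A, D) = -D + 2*A (s(A, D) = A*2 - D = 2*A - D = -D + 2*A)
Y(H) = -3 (Y(H) = -1*3 = -3)
-8*(s(-2, -1*(-5)) + Y(-4)) - 1*37535 = -8*((-(-1)*(-5) + 2*(-2)) - 3) - 1*37535 = -8*((-1*5 - 4) - 3) - 37535 = -8*((-5 - 4) - 3) - 37535 = -8*(-9 - 3) - 37535 = -8*(-12) - 37535 = 96 - 37535 = -37439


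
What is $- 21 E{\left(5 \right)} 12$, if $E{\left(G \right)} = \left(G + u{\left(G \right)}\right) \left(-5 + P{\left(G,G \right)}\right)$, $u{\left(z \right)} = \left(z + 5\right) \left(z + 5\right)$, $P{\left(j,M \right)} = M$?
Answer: $0$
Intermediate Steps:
$u{\left(z \right)} = \left(5 + z\right)^{2}$ ($u{\left(z \right)} = \left(5 + z\right) \left(5 + z\right) = \left(5 + z\right)^{2}$)
$E{\left(G \right)} = \left(-5 + G\right) \left(G + \left(5 + G\right)^{2}\right)$ ($E{\left(G \right)} = \left(G + \left(5 + G\right)^{2}\right) \left(-5 + G\right) = \left(-5 + G\right) \left(G + \left(5 + G\right)^{2}\right)$)
$- 21 E{\left(5 \right)} 12 = - 21 \left(-125 + 5^{3} - 150 + 6 \cdot 5^{2}\right) 12 = - 21 \left(-125 + 125 - 150 + 6 \cdot 25\right) 12 = - 21 \left(-125 + 125 - 150 + 150\right) 12 = \left(-21\right) 0 \cdot 12 = 0 \cdot 12 = 0$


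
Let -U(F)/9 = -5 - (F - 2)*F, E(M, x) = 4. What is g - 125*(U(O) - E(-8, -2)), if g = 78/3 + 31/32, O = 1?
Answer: -127137/32 ≈ -3973.0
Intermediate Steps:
U(F) = 45 + 9*F*(-2 + F) (U(F) = -9*(-5 - (F - 2)*F) = -9*(-5 - (-2 + F)*F) = -9*(-5 - F*(-2 + F)) = 45 + 9*F*(-2 + F))
g = 863/32 (g = 78*(1/3) + 31*(1/32) = 26 + 31/32 = 863/32 ≈ 26.969)
g - 125*(U(O) - E(-8, -2)) = 863/32 - 125*((45 - 18*1 + 9*1**2) - 1*4) = 863/32 - 125*((45 - 18 + 9*1) - 4) = 863/32 - 125*((45 - 18 + 9) - 4) = 863/32 - 125*(36 - 4) = 863/32 - 125*32 = 863/32 - 4000 = -127137/32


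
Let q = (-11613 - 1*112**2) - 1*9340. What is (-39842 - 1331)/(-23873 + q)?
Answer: 41173/57370 ≈ 0.71767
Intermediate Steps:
q = -33497 (q = (-11613 - 1*12544) - 9340 = (-11613 - 12544) - 9340 = -24157 - 9340 = -33497)
(-39842 - 1331)/(-23873 + q) = (-39842 - 1331)/(-23873 - 33497) = -41173/(-57370) = -41173*(-1/57370) = 41173/57370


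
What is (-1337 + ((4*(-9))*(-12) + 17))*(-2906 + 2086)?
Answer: 728160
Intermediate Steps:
(-1337 + ((4*(-9))*(-12) + 17))*(-2906 + 2086) = (-1337 + (-36*(-12) + 17))*(-820) = (-1337 + (432 + 17))*(-820) = (-1337 + 449)*(-820) = -888*(-820) = 728160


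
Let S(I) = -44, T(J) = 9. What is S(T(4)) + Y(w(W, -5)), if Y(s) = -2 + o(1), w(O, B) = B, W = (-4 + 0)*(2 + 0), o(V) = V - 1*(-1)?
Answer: -44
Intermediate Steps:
o(V) = 1 + V (o(V) = V + 1 = 1 + V)
W = -8 (W = -4*2 = -8)
Y(s) = 0 (Y(s) = -2 + (1 + 1) = -2 + 2 = 0)
S(T(4)) + Y(w(W, -5)) = -44 + 0 = -44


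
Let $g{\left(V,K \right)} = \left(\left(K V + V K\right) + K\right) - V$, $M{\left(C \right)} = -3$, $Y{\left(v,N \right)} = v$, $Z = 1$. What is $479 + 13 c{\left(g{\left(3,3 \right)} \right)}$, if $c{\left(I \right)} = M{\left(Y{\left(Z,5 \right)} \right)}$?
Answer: $440$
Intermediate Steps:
$g{\left(V,K \right)} = K - V + 2 K V$ ($g{\left(V,K \right)} = \left(\left(K V + K V\right) + K\right) - V = \left(2 K V + K\right) - V = \left(K + 2 K V\right) - V = K - V + 2 K V$)
$c{\left(I \right)} = -3$
$479 + 13 c{\left(g{\left(3,3 \right)} \right)} = 479 + 13 \left(-3\right) = 479 - 39 = 440$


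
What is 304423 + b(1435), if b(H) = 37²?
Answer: 305792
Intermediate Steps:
b(H) = 1369
304423 + b(1435) = 304423 + 1369 = 305792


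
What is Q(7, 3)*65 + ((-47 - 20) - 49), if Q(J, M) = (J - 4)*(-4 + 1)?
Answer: -701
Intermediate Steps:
Q(J, M) = 12 - 3*J (Q(J, M) = (-4 + J)*(-3) = 12 - 3*J)
Q(7, 3)*65 + ((-47 - 20) - 49) = (12 - 3*7)*65 + ((-47 - 20) - 49) = (12 - 21)*65 + (-67 - 49) = -9*65 - 116 = -585 - 116 = -701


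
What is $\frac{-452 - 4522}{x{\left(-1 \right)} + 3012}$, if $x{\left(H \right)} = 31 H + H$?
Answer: $- \frac{2487}{1490} \approx -1.6691$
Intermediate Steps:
$x{\left(H \right)} = 32 H$
$\frac{-452 - 4522}{x{\left(-1 \right)} + 3012} = \frac{-452 - 4522}{32 \left(-1\right) + 3012} = - \frac{4974}{-32 + 3012} = - \frac{4974}{2980} = \left(-4974\right) \frac{1}{2980} = - \frac{2487}{1490}$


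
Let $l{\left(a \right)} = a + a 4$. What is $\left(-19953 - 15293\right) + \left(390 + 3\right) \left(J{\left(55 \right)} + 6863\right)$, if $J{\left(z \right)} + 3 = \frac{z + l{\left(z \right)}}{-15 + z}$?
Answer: $\frac{10655905}{4} \approx 2.664 \cdot 10^{6}$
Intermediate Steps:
$l{\left(a \right)} = 5 a$ ($l{\left(a \right)} = a + 4 a = 5 a$)
$J{\left(z \right)} = -3 + \frac{6 z}{-15 + z}$ ($J{\left(z \right)} = -3 + \frac{z + 5 z}{-15 + z} = -3 + \frac{6 z}{-15 + z}$)
$\left(-19953 - 15293\right) + \left(390 + 3\right) \left(J{\left(55 \right)} + 6863\right) = \left(-19953 - 15293\right) + \left(390 + 3\right) \left(\frac{3 \left(15 + 55\right)}{-15 + 55} + 6863\right) = -35246 + 393 \left(3 \cdot \frac{1}{40} \cdot 70 + 6863\right) = -35246 + 393 \left(\frac{21}{4} + 6863\right) = -35246 + 393 \cdot \frac{27473}{4} = -35246 + \frac{10796889}{4} = \frac{10655905}{4}$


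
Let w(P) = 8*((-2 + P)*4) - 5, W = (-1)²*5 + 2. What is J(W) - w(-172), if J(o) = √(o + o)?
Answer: 5573 + √14 ≈ 5576.7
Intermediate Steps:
W = 7 (W = 1*5 + 2 = 5 + 2 = 7)
w(P) = -69 + 32*P (w(P) = 8*(-8 + 4*P) - 5 = (-64 + 32*P) - 5 = -69 + 32*P)
J(o) = √2*√o (J(o) = √(2*o) = √2*√o)
J(W) - w(-172) = √2*√7 - (-69 + 32*(-172)) = √14 - (-69 - 5504) = √14 - 1*(-5573) = √14 + 5573 = 5573 + √14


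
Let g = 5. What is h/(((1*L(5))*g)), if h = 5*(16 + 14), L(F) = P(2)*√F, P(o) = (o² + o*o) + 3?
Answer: 6*√5/11 ≈ 1.2197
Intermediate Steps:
P(o) = 3 + 2*o² (P(o) = (o² + o²) + 3 = 2*o² + 3 = 3 + 2*o²)
L(F) = 11*√F (L(F) = (3 + 2*2²)*√F = (3 + 2*4)*√F = (3 + 8)*√F = 11*√F)
h = 150 (h = 5*30 = 150)
h/(((1*L(5))*g)) = 150/(((1*(11*√5))*5)) = 150/(((11*√5)*5)) = 150/((55*√5)) = 150*(√5/275) = 6*√5/11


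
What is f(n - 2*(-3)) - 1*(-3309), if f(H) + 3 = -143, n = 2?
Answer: 3163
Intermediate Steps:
f(H) = -146 (f(H) = -3 - 143 = -146)
f(n - 2*(-3)) - 1*(-3309) = -146 - 1*(-3309) = -146 + 3309 = 3163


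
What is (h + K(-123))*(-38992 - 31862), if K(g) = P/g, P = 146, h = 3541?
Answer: -10283206346/41 ≈ -2.5081e+8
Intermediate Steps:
K(g) = 146/g
(h + K(-123))*(-38992 - 31862) = (3541 + 146/(-123))*(-38992 - 31862) = (3541 + 146*(-1/123))*(-70854) = (3541 - 146/123)*(-70854) = (435397/123)*(-70854) = -10283206346/41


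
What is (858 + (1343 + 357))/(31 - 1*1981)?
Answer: -1279/975 ≈ -1.3118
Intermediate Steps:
(858 + (1343 + 357))/(31 - 1*1981) = (858 + 1700)/(31 - 1981) = 2558/(-1950) = 2558*(-1/1950) = -1279/975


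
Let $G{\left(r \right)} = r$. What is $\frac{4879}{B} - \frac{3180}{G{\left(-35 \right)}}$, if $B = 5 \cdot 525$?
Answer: $\frac{243379}{2625} \approx 92.716$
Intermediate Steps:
$B = 2625$
$\frac{4879}{B} - \frac{3180}{G{\left(-35 \right)}} = \frac{4879}{2625} - \frac{3180}{-35} = 4879 \cdot \frac{1}{2625} - - \frac{636}{7} = \frac{697}{375} + \frac{636}{7} = \frac{243379}{2625}$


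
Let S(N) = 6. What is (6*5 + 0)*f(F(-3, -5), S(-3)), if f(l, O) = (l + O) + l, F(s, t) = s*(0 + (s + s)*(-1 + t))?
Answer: -6300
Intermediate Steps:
F(s, t) = 2*s**2*(-1 + t) (F(s, t) = s*(0 + (2*s)*(-1 + t)) = s*(0 + 2*s*(-1 + t)) = s*(2*s*(-1 + t)) = 2*s**2*(-1 + t))
f(l, O) = O + 2*l (f(l, O) = (O + l) + l = O + 2*l)
(6*5 + 0)*f(F(-3, -5), S(-3)) = (6*5 + 0)*(6 + 2*(2*(-3)**2*(-1 - 5))) = (30 + 0)*(6 + 2*(2*9*(-6))) = 30*(6 + 2*(-108)) = 30*(6 - 216) = 30*(-210) = -6300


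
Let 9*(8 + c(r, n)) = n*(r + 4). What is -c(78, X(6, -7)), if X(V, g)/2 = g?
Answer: 1220/9 ≈ 135.56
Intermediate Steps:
X(V, g) = 2*g
c(r, n) = -8 + n*(4 + r)/9 (c(r, n) = -8 + (n*(r + 4))/9 = -8 + (n*(4 + r))/9 = -8 + n*(4 + r)/9)
-c(78, X(6, -7)) = -(-8 + 4*(2*(-7))/9 + (⅑)*(2*(-7))*78) = -(-8 + (4/9)*(-14) + (⅑)*(-14)*78) = -(-8 - 56/9 - 364/3) = -1*(-1220/9) = 1220/9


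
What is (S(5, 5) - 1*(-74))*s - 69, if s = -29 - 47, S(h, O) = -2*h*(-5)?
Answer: -9493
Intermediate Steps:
S(h, O) = 10*h
s = -76
(S(5, 5) - 1*(-74))*s - 69 = (10*5 - 1*(-74))*(-76) - 69 = (50 + 74)*(-76) - 69 = 124*(-76) - 69 = -9424 - 69 = -9493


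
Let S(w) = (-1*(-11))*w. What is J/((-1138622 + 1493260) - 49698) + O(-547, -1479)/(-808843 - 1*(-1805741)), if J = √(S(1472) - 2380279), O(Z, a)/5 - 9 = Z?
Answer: -1345/498449 + I*√2364087/304940 ≈ -0.0026984 + 0.0050422*I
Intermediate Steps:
O(Z, a) = 45 + 5*Z
S(w) = 11*w
J = I*√2364087 (J = √(11*1472 - 2380279) = √(16192 - 2380279) = √(-2364087) = I*√2364087 ≈ 1537.6*I)
J/((-1138622 + 1493260) - 49698) + O(-547, -1479)/(-808843 - 1*(-1805741)) = (I*√2364087)/((-1138622 + 1493260) - 49698) + (45 + 5*(-547))/(-808843 - 1*(-1805741)) = (I*√2364087)/(354638 - 49698) + (45 - 2735)/(-808843 + 1805741) = (I*√2364087)/304940 - 2690/996898 = (I*√2364087)*(1/304940) - 2690*1/996898 = I*√2364087/304940 - 1345/498449 = -1345/498449 + I*√2364087/304940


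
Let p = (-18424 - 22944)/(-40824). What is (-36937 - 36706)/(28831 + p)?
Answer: -375800229/147129764 ≈ -2.5542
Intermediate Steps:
p = 5171/5103 (p = -41368*(-1/40824) = 5171/5103 ≈ 1.0133)
(-36937 - 36706)/(28831 + p) = (-36937 - 36706)/(28831 + 5171/5103) = -73643/147129764/5103 = -73643*5103/147129764 = -375800229/147129764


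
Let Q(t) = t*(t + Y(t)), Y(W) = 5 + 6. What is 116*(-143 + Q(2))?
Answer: -13572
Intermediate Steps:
Y(W) = 11
Q(t) = t*(11 + t) (Q(t) = t*(t + 11) = t*(11 + t))
116*(-143 + Q(2)) = 116*(-143 + 2*(11 + 2)) = 116*(-143 + 2*13) = 116*(-143 + 26) = 116*(-117) = -13572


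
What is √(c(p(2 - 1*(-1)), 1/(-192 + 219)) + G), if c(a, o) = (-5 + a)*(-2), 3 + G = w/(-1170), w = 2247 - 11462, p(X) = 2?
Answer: √66170/78 ≈ 3.2979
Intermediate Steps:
w = -9215
G = 1141/234 (G = -3 - 9215/(-1170) = -3 - 9215*(-1/1170) = -3 + 1843/234 = 1141/234 ≈ 4.8761)
c(a, o) = 10 - 2*a
√(c(p(2 - 1*(-1)), 1/(-192 + 219)) + G) = √((10 - 2*2) + 1141/234) = √((10 - 4) + 1141/234) = √(6 + 1141/234) = √(2545/234) = √66170/78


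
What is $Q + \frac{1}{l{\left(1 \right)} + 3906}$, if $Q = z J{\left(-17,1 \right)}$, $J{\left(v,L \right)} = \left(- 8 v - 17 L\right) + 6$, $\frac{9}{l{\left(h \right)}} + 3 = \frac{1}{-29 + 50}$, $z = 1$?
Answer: $\frac{30247937}{241983} \approx 125.0$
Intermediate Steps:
$l{\left(h \right)} = - \frac{189}{62}$ ($l{\left(h \right)} = \frac{9}{-3 + \frac{1}{-29 + 50}} = \frac{9}{-3 + \frac{1}{21}} = \frac{9}{- \frac{62}{21}} = 9 \left(- \frac{21}{62}\right) = - \frac{189}{62}$)
$J{\left(v,L \right)} = 6 - 17 L - 8 v$ ($J{\left(v,L \right)} = \left(- 17 L - 8 v\right) + 6 = 6 - 17 L - 8 v$)
$Q = 125$ ($Q = 1 \left(6 - 17 - -136\right) = 1 \left(6 - 17 + 136\right) = 1 \cdot 125 = 125$)
$Q + \frac{1}{l{\left(1 \right)} + 3906} = 125 + \frac{1}{- \frac{189}{62} + 3906} = 125 + \frac{1}{\frac{241983}{62}} = 125 + \frac{62}{241983} = \frac{30247937}{241983}$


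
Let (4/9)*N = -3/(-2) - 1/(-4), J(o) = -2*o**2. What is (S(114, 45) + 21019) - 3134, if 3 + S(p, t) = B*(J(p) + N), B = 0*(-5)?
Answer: 17882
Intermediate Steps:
B = 0
N = 63/16 (N = 9*(-3/(-2) - 1/(-4))/4 = 9*(-3*(-1/2) - 1*(-1/4))/4 = 9*(3/2 + 1/4)/4 = (9/4)*(7/4) = 63/16 ≈ 3.9375)
S(p, t) = -3 (S(p, t) = -3 + 0*(-2*p**2 + 63/16) = -3 + 0*(63/16 - 2*p**2) = -3 + 0 = -3)
(S(114, 45) + 21019) - 3134 = (-3 + 21019) - 3134 = 21016 - 3134 = 17882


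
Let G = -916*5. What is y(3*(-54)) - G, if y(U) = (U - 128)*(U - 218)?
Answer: 114780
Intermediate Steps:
y(U) = (-218 + U)*(-128 + U) (y(U) = (-128 + U)*(-218 + U) = (-218 + U)*(-128 + U))
G = -4580
y(3*(-54)) - G = (27904 + (3*(-54))² - 1038*(-54)) - 1*(-4580) = (27904 + (-162)² - 346*(-162)) + 4580 = (27904 + 26244 + 56052) + 4580 = 110200 + 4580 = 114780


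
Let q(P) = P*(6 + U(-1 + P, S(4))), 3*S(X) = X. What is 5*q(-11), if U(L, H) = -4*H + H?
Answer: -110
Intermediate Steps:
S(X) = X/3
U(L, H) = -3*H
q(P) = 2*P (q(P) = P*(6 - 4) = P*2 = 2*P)
5*q(-11) = 5*(2*(-11)) = 5*(-22) = -110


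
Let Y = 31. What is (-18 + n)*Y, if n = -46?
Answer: -1984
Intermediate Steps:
(-18 + n)*Y = (-18 - 46)*31 = -64*31 = -1984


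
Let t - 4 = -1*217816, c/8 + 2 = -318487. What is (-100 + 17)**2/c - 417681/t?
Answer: 88559493767/46247150712 ≈ 1.9149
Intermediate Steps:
c = -2547912 (c = -16 + 8*(-318487) = -16 - 2547896 = -2547912)
t = -217812 (t = 4 - 1*217816 = 4 - 217816 = -217812)
(-100 + 17)**2/c - 417681/t = (-100 + 17)**2/(-2547912) - 417681/(-217812) = (-83)**2*(-1/2547912) - 417681*(-1/217812) = 6889*(-1/2547912) + 139227/72604 = -6889/2547912 + 139227/72604 = 88559493767/46247150712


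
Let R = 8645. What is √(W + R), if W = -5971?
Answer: √2674 ≈ 51.711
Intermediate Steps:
√(W + R) = √(-5971 + 8645) = √2674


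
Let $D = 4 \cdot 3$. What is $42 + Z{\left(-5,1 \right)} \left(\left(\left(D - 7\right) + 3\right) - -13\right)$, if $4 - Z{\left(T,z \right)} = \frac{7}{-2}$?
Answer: $\frac{399}{2} \approx 199.5$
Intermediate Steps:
$D = 12$
$Z{\left(T,z \right)} = \frac{15}{2}$ ($Z{\left(T,z \right)} = 4 - \frac{7}{-2} = 4 - 7 \left(- \frac{1}{2}\right) = 4 - - \frac{7}{2} = 4 + \frac{7}{2} = \frac{15}{2}$)
$42 + Z{\left(-5,1 \right)} \left(\left(\left(D - 7\right) + 3\right) - -13\right) = 42 + \frac{15 \left(\left(\left(12 - 7\right) + 3\right) - -13\right)}{2} = 42 + \frac{15 \left(\left(5 + 3\right) + 13\right)}{2} = 42 + \frac{15 \left(8 + 13\right)}{2} = 42 + \frac{15}{2} \cdot 21 = 42 + \frac{315}{2} = \frac{399}{2}$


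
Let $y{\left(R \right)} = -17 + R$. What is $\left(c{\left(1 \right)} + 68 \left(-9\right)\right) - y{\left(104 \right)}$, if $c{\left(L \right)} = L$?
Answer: $-698$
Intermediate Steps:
$\left(c{\left(1 \right)} + 68 \left(-9\right)\right) - y{\left(104 \right)} = \left(1 + 68 \left(-9\right)\right) - \left(-17 + 104\right) = \left(1 - 612\right) - 87 = -611 - 87 = -698$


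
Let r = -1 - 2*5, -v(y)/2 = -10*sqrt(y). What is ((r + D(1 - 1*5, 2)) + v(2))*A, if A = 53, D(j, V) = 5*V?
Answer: -53 + 1060*sqrt(2) ≈ 1446.1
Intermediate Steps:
v(y) = 20*sqrt(y) (v(y) = -(-20)*sqrt(y) = 20*sqrt(y))
r = -11 (r = -1 - 10 = -11)
((r + D(1 - 1*5, 2)) + v(2))*A = ((-11 + 5*2) + 20*sqrt(2))*53 = ((-11 + 10) + 20*sqrt(2))*53 = (-1 + 20*sqrt(2))*53 = -53 + 1060*sqrt(2)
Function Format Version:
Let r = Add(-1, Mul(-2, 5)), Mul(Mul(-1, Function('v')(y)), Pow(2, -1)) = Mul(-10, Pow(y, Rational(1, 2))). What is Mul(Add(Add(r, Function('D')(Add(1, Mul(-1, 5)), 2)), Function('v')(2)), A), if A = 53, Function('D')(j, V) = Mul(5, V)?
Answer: Add(-53, Mul(1060, Pow(2, Rational(1, 2)))) ≈ 1446.1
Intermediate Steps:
Function('v')(y) = Mul(20, Pow(y, Rational(1, 2))) (Function('v')(y) = Mul(-2, Mul(-10, Pow(y, Rational(1, 2)))) = Mul(20, Pow(y, Rational(1, 2))))
r = -11 (r = Add(-1, -10) = -11)
Mul(Add(Add(r, Function('D')(Add(1, Mul(-1, 5)), 2)), Function('v')(2)), A) = Mul(Add(Add(-11, Mul(5, 2)), Mul(20, Pow(2, Rational(1, 2)))), 53) = Mul(Add(Add(-11, 10), Mul(20, Pow(2, Rational(1, 2)))), 53) = Mul(Add(-1, Mul(20, Pow(2, Rational(1, 2)))), 53) = Add(-53, Mul(1060, Pow(2, Rational(1, 2))))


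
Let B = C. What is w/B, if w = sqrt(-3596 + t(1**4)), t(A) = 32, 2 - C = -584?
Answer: 9*I*sqrt(11)/293 ≈ 0.10188*I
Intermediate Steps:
C = 586 (C = 2 - 1*(-584) = 2 + 584 = 586)
B = 586
w = 18*I*sqrt(11) (w = sqrt(-3596 + 32) = sqrt(-3564) = 18*I*sqrt(11) ≈ 59.699*I)
w/B = (18*I*sqrt(11))/586 = (18*I*sqrt(11))*(1/586) = 9*I*sqrt(11)/293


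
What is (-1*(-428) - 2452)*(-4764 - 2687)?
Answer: 15080824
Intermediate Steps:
(-1*(-428) - 2452)*(-4764 - 2687) = (428 - 2452)*(-7451) = -2024*(-7451) = 15080824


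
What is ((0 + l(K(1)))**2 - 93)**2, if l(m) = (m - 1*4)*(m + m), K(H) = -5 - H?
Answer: 204690249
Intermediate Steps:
l(m) = 2*m*(-4 + m) (l(m) = (m - 4)*(2*m) = (-4 + m)*(2*m) = 2*m*(-4 + m))
((0 + l(K(1)))**2 - 93)**2 = ((0 + 2*(-5 - 1*1)*(-4 + (-5 - 1*1)))**2 - 93)**2 = ((0 + 2*(-5 - 1)*(-4 + (-5 - 1)))**2 - 93)**2 = ((0 + 2*(-6)*(-4 - 6))**2 - 93)**2 = ((0 + 2*(-6)*(-10))**2 - 93)**2 = ((0 + 120)**2 - 93)**2 = (120**2 - 93)**2 = (14400 - 93)**2 = 14307**2 = 204690249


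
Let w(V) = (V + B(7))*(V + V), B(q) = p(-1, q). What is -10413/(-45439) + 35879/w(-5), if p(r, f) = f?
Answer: -1630097621/908780 ≈ -1793.7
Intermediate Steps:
B(q) = q
w(V) = 2*V*(7 + V) (w(V) = (V + 7)*(V + V) = (7 + V)*(2*V) = 2*V*(7 + V))
-10413/(-45439) + 35879/w(-5) = -10413/(-45439) + 35879/((2*(-5)*(7 - 5))) = -10413*(-1/45439) + 35879/((2*(-5)*2)) = 10413/45439 + 35879/(-20) = 10413/45439 + 35879*(-1/20) = 10413/45439 - 35879/20 = -1630097621/908780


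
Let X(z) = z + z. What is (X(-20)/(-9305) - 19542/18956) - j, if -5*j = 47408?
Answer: 836118217629/88192790 ≈ 9480.6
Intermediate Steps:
X(z) = 2*z
j = -47408/5 (j = -⅕*47408 = -47408/5 ≈ -9481.6)
(X(-20)/(-9305) - 19542/18956) - j = ((2*(-20))/(-9305) - 19542/18956) - 1*(-47408/5) = (-40*(-1/9305) - 19542*1/18956) + 47408/5 = (8/1861 - 9771/9478) + 47408/5 = -18108007/17638558 + 47408/5 = 836118217629/88192790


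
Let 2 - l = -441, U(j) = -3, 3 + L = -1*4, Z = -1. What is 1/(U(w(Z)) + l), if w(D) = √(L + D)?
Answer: 1/440 ≈ 0.0022727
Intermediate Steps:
L = -7 (L = -3 - 1*4 = -3 - 4 = -7)
w(D) = √(-7 + D)
l = 443 (l = 2 - 1*(-441) = 2 + 441 = 443)
1/(U(w(Z)) + l) = 1/(-3 + 443) = 1/440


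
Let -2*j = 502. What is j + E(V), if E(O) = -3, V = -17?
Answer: -254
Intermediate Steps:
j = -251 (j = -1/2*502 = -251)
j + E(V) = -251 - 3 = -254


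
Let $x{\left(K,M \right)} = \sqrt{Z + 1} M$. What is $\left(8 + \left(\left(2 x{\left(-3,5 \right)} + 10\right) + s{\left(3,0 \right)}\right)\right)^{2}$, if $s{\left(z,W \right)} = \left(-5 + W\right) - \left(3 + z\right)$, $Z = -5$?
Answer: $-351 + 280 i \approx -351.0 + 280.0 i$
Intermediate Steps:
$x{\left(K,M \right)} = 2 i M$ ($x{\left(K,M \right)} = \sqrt{-5 + 1} M = \sqrt{-4} M = 2 i M$)
$s{\left(z,W \right)} = -8 + W - z$
$\left(8 + \left(\left(2 x{\left(-3,5 \right)} + 10\right) + s{\left(3,0 \right)}\right)\right)^{2} = \left(8 + \left(\left(2 \cdot 2 i 5 + 10\right) - 11\right)\right)^{2} = \left(8 + \left(\left(2 \cdot 10 i + 10\right) - 11\right)\right)^{2} = \left(8 - \left(1 - 20 i\right)\right)^{2} = \left(7 + 20 i\right)^{2}$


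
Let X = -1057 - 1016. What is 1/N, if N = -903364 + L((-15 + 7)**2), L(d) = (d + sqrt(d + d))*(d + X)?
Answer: -5265/5430528292 + 41*sqrt(2)/2715264146 ≈ -9.4816e-7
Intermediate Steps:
X = -2073
L(d) = (-2073 + d)*(d + sqrt(2)*sqrt(d)) (L(d) = (d + sqrt(d + d))*(d - 2073) = (d + sqrt(2*d))*(-2073 + d) = (d + sqrt(2)*sqrt(d))*(-2073 + d) = (-2073 + d)*(d + sqrt(2)*sqrt(d)))
N = -1031940 - 16072*sqrt(2) (N = -903364 + (((-15 + 7)**2)**2 - 2073*(-15 + 7)**2 + sqrt(2)*((-15 + 7)**2)**(3/2) - 2073*sqrt(2)*sqrt((-15 + 7)**2)) = -903364 + (((-8)**2)**2 - 2073*(-8)**2 + sqrt(2)*((-8)**2)**(3/2) - 2073*sqrt(2)*sqrt((-8)**2)) = -903364 + (64**2 - 2073*64 + sqrt(2)*64**(3/2) - 2073*sqrt(2)*sqrt(64)) = -903364 + (4096 - 132672 + sqrt(2)*512 - 2073*sqrt(2)*8) = -903364 + (4096 - 132672 + 512*sqrt(2) - 16584*sqrt(2)) = -903364 + (-128576 - 16072*sqrt(2)) = -1031940 - 16072*sqrt(2) ≈ -1.0547e+6)
1/N = 1/(-1031940 - 16072*sqrt(2))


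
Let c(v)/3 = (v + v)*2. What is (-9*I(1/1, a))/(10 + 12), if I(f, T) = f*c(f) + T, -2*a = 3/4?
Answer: -837/176 ≈ -4.7557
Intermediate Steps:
c(v) = 12*v (c(v) = 3*((v + v)*2) = 3*((2*v)*2) = 3*(4*v) = 12*v)
a = -3/8 (a = -3/(2*4) = -½*¾ = -3/8 ≈ -0.37500)
I(f, T) = T + 12*f² (I(f, T) = f*(12*f) + T = 12*f² + T = T + 12*f²)
(-9*I(1/1, a))/(10 + 12) = (-9*(-3/8 + 12*(1/1)²))/(10 + 12) = -9*(-3/8 + 12*1²)/22 = -9*(-3/8 + 12*1)*(1/22) = -9*(-3/8 + 12)*(1/22) = -9*93/8*(1/22) = -837/8*1/22 = -837/176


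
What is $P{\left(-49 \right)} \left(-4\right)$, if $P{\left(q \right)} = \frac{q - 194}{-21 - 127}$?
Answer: $- \frac{243}{37} \approx -6.5676$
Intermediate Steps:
$P{\left(q \right)} = \frac{97}{74} - \frac{q}{148}$ ($P{\left(q \right)} = \frac{-194 + q}{-148} = \left(-194 + q\right) \left(- \frac{1}{148}\right) = \frac{97}{74} - \frac{q}{148}$)
$P{\left(-49 \right)} \left(-4\right) = \left(\frac{97}{74} - - \frac{49}{148}\right) \left(-4\right) = \left(\frac{97}{74} + \frac{49}{148}\right) \left(-4\right) = \frac{243}{148} \left(-4\right) = - \frac{243}{37}$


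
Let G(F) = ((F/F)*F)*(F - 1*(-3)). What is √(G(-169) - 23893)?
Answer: √4161 ≈ 64.506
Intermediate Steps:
G(F) = F*(3 + F) (G(F) = (1*F)*(F + 3) = F*(3 + F))
√(G(-169) - 23893) = √(-169*(3 - 169) - 23893) = √(-169*(-166) - 23893) = √(28054 - 23893) = √4161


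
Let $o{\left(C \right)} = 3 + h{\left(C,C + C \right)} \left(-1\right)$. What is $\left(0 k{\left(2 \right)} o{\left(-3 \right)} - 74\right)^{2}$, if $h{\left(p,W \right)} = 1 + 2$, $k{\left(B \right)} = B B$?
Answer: $5476$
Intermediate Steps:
$k{\left(B \right)} = B^{2}$
$h{\left(p,W \right)} = 3$
$o{\left(C \right)} = 0$ ($o{\left(C \right)} = 3 + 3 \left(-1\right) = 3 - 3 = 0$)
$\left(0 k{\left(2 \right)} o{\left(-3 \right)} - 74\right)^{2} = \left(0 \cdot 2^{2} \cdot 0 - 74\right)^{2} = \left(0 \cdot 4 \cdot 0 - 74\right)^{2} = \left(0 \cdot 0 - 74\right)^{2} = \left(0 - 74\right)^{2} = \left(-74\right)^{2} = 5476$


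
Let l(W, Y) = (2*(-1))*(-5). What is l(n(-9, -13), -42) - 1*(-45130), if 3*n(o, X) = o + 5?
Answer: 45140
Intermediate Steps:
n(o, X) = 5/3 + o/3 (n(o, X) = (o + 5)/3 = (5 + o)/3 = 5/3 + o/3)
l(W, Y) = 10 (l(W, Y) = -2*(-5) = 10)
l(n(-9, -13), -42) - 1*(-45130) = 10 - 1*(-45130) = 10 + 45130 = 45140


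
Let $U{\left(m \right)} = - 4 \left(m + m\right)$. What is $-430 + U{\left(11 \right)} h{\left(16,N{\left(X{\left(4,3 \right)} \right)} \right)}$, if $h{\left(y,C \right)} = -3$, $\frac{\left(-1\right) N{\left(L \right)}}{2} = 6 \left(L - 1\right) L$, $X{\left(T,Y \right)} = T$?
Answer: $-166$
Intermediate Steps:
$N{\left(L \right)} = - 2 L \left(-6 + 6 L\right)$ ($N{\left(L \right)} = - 2 \cdot 6 \left(L - 1\right) L = - 2 \cdot 6 \left(-1 + L\right) L = - 2 \left(-6 + 6 L\right) L = - 2 L \left(-6 + 6 L\right)$)
$U{\left(m \right)} = - 8 m$ ($U{\left(m \right)} = - 4 \cdot 2 m = - 8 m$)
$-430 + U{\left(11 \right)} h{\left(16,N{\left(X{\left(4,3 \right)} \right)} \right)} = -430 + \left(-8\right) 11 \left(-3\right) = -430 - -264 = -430 + 264 = -166$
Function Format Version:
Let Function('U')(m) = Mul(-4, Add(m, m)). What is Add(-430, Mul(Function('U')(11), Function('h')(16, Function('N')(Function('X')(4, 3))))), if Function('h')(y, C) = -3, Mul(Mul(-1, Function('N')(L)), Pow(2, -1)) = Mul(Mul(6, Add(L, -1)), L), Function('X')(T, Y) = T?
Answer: -166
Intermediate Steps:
Function('N')(L) = Mul(-2, L, Add(-6, Mul(6, L))) (Function('N')(L) = Mul(-2, Mul(Mul(6, Add(L, -1)), L)) = Mul(-2, Mul(Mul(6, Add(-1, L)), L)) = Mul(-2, Mul(Add(-6, Mul(6, L)), L)) = Mul(-2, Mul(L, Add(-6, Mul(6, L)))) = Mul(-2, L, Add(-6, Mul(6, L))))
Function('U')(m) = Mul(-8, m) (Function('U')(m) = Mul(-4, Mul(2, m)) = Mul(-8, m))
Add(-430, Mul(Function('U')(11), Function('h')(16, Function('N')(Function('X')(4, 3))))) = Add(-430, Mul(Mul(-8, 11), -3)) = Add(-430, Mul(-88, -3)) = Add(-430, 264) = -166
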